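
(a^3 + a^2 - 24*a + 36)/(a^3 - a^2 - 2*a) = (a^2 + 3*a - 18)/(a*(a + 1))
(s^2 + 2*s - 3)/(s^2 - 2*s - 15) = (s - 1)/(s - 5)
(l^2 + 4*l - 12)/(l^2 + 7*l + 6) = (l - 2)/(l + 1)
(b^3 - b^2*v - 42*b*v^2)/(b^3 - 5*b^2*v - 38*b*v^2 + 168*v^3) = b/(b - 4*v)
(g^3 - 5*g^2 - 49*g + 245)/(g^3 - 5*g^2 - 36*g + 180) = (g^2 - 49)/(g^2 - 36)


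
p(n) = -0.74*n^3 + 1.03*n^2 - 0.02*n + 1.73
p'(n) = -2.22*n^2 + 2.06*n - 0.02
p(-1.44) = 6.10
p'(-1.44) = -7.59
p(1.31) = 1.81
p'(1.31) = -1.13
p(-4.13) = 71.51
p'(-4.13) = -46.39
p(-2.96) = 30.01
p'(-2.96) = -25.57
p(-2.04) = 12.34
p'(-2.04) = -13.46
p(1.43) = 1.64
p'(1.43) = -1.61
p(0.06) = 1.73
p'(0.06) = 0.10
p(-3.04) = 32.10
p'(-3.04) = -26.80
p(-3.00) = 31.04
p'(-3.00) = -26.18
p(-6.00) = 198.77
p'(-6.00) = -92.30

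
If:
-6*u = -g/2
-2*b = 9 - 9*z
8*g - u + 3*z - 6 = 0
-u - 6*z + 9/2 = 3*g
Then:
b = -169/68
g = 10/17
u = 5/102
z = 137/306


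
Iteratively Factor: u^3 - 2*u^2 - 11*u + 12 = (u - 1)*(u^2 - u - 12) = (u - 4)*(u - 1)*(u + 3)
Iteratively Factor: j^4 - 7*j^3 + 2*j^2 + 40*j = (j)*(j^3 - 7*j^2 + 2*j + 40) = j*(j - 5)*(j^2 - 2*j - 8) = j*(j - 5)*(j - 4)*(j + 2)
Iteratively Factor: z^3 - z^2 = (z)*(z^2 - z) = z*(z - 1)*(z)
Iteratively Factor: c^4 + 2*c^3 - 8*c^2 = (c + 4)*(c^3 - 2*c^2) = c*(c + 4)*(c^2 - 2*c) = c*(c - 2)*(c + 4)*(c)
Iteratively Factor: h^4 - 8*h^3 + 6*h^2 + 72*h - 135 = (h - 3)*(h^3 - 5*h^2 - 9*h + 45) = (h - 3)^2*(h^2 - 2*h - 15) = (h - 3)^2*(h + 3)*(h - 5)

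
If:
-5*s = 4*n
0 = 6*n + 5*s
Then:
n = 0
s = 0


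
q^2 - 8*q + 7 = (q - 7)*(q - 1)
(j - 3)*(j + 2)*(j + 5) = j^3 + 4*j^2 - 11*j - 30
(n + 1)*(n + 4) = n^2 + 5*n + 4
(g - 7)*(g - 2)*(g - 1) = g^3 - 10*g^2 + 23*g - 14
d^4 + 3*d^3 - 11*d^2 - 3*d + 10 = (d - 2)*(d - 1)*(d + 1)*(d + 5)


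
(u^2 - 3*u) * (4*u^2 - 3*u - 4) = 4*u^4 - 15*u^3 + 5*u^2 + 12*u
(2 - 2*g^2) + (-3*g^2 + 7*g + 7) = -5*g^2 + 7*g + 9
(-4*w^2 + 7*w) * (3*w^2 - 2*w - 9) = -12*w^4 + 29*w^3 + 22*w^2 - 63*w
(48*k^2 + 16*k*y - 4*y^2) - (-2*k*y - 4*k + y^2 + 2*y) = 48*k^2 + 18*k*y + 4*k - 5*y^2 - 2*y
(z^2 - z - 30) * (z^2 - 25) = z^4 - z^3 - 55*z^2 + 25*z + 750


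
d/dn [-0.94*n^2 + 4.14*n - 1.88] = 4.14 - 1.88*n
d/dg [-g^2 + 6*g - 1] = 6 - 2*g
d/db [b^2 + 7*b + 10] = 2*b + 7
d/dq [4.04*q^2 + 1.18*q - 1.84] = 8.08*q + 1.18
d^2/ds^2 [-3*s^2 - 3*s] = -6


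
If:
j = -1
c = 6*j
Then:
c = -6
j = -1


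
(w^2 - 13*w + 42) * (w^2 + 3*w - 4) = w^4 - 10*w^3 - w^2 + 178*w - 168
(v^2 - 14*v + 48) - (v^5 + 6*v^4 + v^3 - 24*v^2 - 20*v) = -v^5 - 6*v^4 - v^3 + 25*v^2 + 6*v + 48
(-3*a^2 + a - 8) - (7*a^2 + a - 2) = -10*a^2 - 6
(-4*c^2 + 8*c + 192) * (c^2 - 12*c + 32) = -4*c^4 + 56*c^3 - 32*c^2 - 2048*c + 6144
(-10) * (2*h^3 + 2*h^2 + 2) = -20*h^3 - 20*h^2 - 20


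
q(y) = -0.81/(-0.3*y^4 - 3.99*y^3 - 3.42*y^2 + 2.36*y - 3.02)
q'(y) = -0.81*(1.2*y^3 + 11.97*y^2 + 6.84*y - 2.36)/(-0.3*y^4 - 3.99*y^3 - 3.42*y^2 + 2.36*y - 3.02)^2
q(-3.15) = -0.02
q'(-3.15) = -0.02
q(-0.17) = 0.23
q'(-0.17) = 0.21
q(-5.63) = -0.00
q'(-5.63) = -0.00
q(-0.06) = 0.26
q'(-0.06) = 0.22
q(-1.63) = 1.02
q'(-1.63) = -16.94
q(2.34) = 0.01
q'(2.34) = -0.01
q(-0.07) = 0.25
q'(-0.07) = 0.22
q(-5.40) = -0.00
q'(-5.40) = -0.00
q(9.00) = 0.00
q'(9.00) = -0.00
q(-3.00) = -0.02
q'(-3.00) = -0.02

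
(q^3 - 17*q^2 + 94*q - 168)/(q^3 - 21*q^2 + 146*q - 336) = (q - 4)/(q - 8)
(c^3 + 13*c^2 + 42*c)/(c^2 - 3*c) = (c^2 + 13*c + 42)/(c - 3)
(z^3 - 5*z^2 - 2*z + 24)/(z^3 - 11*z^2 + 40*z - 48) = (z + 2)/(z - 4)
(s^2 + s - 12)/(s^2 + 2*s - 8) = (s - 3)/(s - 2)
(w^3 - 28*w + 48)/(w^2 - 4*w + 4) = (w^2 + 2*w - 24)/(w - 2)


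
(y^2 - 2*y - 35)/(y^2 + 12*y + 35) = (y - 7)/(y + 7)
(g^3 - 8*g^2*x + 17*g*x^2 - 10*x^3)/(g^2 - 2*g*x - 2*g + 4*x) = (g^2 - 6*g*x + 5*x^2)/(g - 2)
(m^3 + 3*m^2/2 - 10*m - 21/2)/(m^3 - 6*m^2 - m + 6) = (2*m^2 + m - 21)/(2*(m^2 - 7*m + 6))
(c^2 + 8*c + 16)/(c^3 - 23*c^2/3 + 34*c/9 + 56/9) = 9*(c^2 + 8*c + 16)/(9*c^3 - 69*c^2 + 34*c + 56)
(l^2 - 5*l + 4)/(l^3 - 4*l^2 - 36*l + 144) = (l - 1)/(l^2 - 36)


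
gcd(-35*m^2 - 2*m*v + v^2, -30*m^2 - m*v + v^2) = 5*m + v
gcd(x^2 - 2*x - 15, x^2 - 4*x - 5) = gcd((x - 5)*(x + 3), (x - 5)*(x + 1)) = x - 5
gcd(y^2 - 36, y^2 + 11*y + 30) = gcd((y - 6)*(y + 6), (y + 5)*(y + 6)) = y + 6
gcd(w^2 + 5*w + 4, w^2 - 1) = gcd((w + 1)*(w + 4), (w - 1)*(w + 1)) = w + 1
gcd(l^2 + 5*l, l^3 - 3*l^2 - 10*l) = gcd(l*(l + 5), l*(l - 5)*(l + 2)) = l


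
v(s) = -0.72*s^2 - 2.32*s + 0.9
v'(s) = -1.44*s - 2.32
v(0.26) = 0.25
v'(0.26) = -2.69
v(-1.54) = 2.77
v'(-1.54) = -0.10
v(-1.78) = 2.75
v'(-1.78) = 0.24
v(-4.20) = -2.06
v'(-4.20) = 3.73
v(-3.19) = 0.97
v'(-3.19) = 2.27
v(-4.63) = -3.79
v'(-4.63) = 4.35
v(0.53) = -0.53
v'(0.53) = -3.08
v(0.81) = -1.45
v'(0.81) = -3.49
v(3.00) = -12.54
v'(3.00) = -6.64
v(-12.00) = -74.94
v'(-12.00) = 14.96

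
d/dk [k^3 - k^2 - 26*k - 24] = 3*k^2 - 2*k - 26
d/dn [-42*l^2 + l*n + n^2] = l + 2*n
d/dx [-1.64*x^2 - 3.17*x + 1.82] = -3.28*x - 3.17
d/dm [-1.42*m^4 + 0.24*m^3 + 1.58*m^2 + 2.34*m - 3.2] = -5.68*m^3 + 0.72*m^2 + 3.16*m + 2.34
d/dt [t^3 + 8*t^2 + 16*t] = 3*t^2 + 16*t + 16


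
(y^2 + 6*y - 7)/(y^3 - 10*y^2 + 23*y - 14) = (y + 7)/(y^2 - 9*y + 14)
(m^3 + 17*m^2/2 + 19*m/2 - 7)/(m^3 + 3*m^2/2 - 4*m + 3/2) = (m^2 + 9*m + 14)/(m^2 + 2*m - 3)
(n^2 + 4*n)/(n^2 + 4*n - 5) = n*(n + 4)/(n^2 + 4*n - 5)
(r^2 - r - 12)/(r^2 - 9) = (r - 4)/(r - 3)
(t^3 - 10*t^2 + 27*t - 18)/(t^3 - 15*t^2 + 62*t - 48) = (t - 3)/(t - 8)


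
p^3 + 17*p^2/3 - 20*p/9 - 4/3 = (p - 2/3)*(p + 1/3)*(p + 6)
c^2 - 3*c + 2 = (c - 2)*(c - 1)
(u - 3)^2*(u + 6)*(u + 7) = u^4 + 7*u^3 - 27*u^2 - 135*u + 378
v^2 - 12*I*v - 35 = (v - 7*I)*(v - 5*I)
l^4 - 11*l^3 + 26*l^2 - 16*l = l*(l - 8)*(l - 2)*(l - 1)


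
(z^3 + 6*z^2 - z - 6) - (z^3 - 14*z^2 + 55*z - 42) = 20*z^2 - 56*z + 36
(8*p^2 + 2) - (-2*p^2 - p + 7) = 10*p^2 + p - 5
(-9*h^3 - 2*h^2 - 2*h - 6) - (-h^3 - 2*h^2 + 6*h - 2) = -8*h^3 - 8*h - 4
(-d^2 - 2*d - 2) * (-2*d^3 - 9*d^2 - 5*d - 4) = 2*d^5 + 13*d^4 + 27*d^3 + 32*d^2 + 18*d + 8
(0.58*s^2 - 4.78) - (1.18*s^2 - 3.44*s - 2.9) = -0.6*s^2 + 3.44*s - 1.88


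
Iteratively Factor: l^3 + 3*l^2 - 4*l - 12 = (l + 2)*(l^2 + l - 6) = (l - 2)*(l + 2)*(l + 3)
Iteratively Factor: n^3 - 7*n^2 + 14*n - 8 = (n - 4)*(n^2 - 3*n + 2) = (n - 4)*(n - 2)*(n - 1)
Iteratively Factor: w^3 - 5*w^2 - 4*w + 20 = (w + 2)*(w^2 - 7*w + 10) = (w - 5)*(w + 2)*(w - 2)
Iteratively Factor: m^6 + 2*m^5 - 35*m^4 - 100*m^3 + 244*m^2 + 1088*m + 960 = (m + 4)*(m^5 - 2*m^4 - 27*m^3 + 8*m^2 + 212*m + 240) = (m + 2)*(m + 4)*(m^4 - 4*m^3 - 19*m^2 + 46*m + 120) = (m + 2)^2*(m + 4)*(m^3 - 6*m^2 - 7*m + 60) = (m - 4)*(m + 2)^2*(m + 4)*(m^2 - 2*m - 15) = (m - 5)*(m - 4)*(m + 2)^2*(m + 4)*(m + 3)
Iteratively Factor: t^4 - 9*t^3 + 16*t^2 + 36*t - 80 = (t - 2)*(t^3 - 7*t^2 + 2*t + 40) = (t - 5)*(t - 2)*(t^2 - 2*t - 8) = (t - 5)*(t - 2)*(t + 2)*(t - 4)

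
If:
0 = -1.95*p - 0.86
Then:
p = -0.44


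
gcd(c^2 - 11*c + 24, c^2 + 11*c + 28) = 1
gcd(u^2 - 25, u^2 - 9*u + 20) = u - 5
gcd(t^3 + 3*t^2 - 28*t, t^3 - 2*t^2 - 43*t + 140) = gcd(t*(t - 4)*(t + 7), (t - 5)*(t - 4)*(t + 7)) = t^2 + 3*t - 28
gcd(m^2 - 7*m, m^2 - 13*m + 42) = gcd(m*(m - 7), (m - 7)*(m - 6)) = m - 7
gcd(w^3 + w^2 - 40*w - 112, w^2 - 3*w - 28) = w^2 - 3*w - 28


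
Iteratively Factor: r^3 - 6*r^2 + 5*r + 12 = (r - 3)*(r^2 - 3*r - 4) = (r - 3)*(r + 1)*(r - 4)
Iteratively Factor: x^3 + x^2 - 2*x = (x + 2)*(x^2 - x) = (x - 1)*(x + 2)*(x)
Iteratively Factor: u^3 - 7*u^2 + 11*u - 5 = (u - 1)*(u^2 - 6*u + 5) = (u - 1)^2*(u - 5)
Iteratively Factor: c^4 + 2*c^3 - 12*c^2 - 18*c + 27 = (c + 3)*(c^3 - c^2 - 9*c + 9) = (c - 1)*(c + 3)*(c^2 - 9) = (c - 3)*(c - 1)*(c + 3)*(c + 3)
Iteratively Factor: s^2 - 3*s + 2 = (s - 1)*(s - 2)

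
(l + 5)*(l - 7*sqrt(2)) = l^2 - 7*sqrt(2)*l + 5*l - 35*sqrt(2)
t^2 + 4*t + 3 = (t + 1)*(t + 3)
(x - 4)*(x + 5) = x^2 + x - 20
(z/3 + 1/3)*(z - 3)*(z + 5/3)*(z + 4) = z^4/3 + 11*z^3/9 - 23*z^2/9 - 91*z/9 - 20/3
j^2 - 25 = (j - 5)*(j + 5)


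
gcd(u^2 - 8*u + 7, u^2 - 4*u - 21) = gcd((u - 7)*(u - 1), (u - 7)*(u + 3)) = u - 7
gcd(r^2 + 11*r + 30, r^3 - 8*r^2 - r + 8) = 1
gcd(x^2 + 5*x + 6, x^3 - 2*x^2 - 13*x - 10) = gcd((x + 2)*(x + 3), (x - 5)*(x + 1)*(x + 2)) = x + 2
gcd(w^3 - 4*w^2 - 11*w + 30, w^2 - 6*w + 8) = w - 2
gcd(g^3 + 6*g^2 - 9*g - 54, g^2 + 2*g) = 1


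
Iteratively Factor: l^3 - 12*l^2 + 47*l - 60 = (l - 3)*(l^2 - 9*l + 20) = (l - 5)*(l - 3)*(l - 4)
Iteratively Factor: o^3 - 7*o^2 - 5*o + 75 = (o + 3)*(o^2 - 10*o + 25) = (o - 5)*(o + 3)*(o - 5)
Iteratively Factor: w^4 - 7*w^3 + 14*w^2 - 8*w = (w - 4)*(w^3 - 3*w^2 + 2*w) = w*(w - 4)*(w^2 - 3*w + 2) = w*(w - 4)*(w - 1)*(w - 2)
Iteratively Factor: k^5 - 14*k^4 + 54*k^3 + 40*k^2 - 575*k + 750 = (k - 5)*(k^4 - 9*k^3 + 9*k^2 + 85*k - 150) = (k - 5)^2*(k^3 - 4*k^2 - 11*k + 30) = (k - 5)^2*(k + 3)*(k^2 - 7*k + 10) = (k - 5)^3*(k + 3)*(k - 2)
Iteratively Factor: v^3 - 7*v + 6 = (v - 2)*(v^2 + 2*v - 3) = (v - 2)*(v + 3)*(v - 1)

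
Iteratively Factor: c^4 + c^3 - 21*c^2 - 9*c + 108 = (c - 3)*(c^3 + 4*c^2 - 9*c - 36) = (c - 3)^2*(c^2 + 7*c + 12) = (c - 3)^2*(c + 4)*(c + 3)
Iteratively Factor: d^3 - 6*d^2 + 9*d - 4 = (d - 1)*(d^2 - 5*d + 4) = (d - 1)^2*(d - 4)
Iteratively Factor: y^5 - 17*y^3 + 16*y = (y + 4)*(y^4 - 4*y^3 - y^2 + 4*y) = (y - 1)*(y + 4)*(y^3 - 3*y^2 - 4*y) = y*(y - 1)*(y + 4)*(y^2 - 3*y - 4) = y*(y - 4)*(y - 1)*(y + 4)*(y + 1)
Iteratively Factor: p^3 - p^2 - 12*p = (p - 4)*(p^2 + 3*p) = p*(p - 4)*(p + 3)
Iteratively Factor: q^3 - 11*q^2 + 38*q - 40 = (q - 2)*(q^2 - 9*q + 20) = (q - 4)*(q - 2)*(q - 5)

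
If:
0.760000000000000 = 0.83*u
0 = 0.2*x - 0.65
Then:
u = 0.92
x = 3.25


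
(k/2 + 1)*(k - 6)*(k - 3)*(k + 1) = k^4/2 - 3*k^3 - 7*k^2/2 + 18*k + 18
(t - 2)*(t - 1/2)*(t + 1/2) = t^3 - 2*t^2 - t/4 + 1/2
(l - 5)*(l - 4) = l^2 - 9*l + 20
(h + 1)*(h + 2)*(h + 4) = h^3 + 7*h^2 + 14*h + 8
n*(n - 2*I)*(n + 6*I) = n^3 + 4*I*n^2 + 12*n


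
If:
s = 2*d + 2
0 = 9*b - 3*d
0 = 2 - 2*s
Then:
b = -1/6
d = -1/2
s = 1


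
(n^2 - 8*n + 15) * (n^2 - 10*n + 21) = n^4 - 18*n^3 + 116*n^2 - 318*n + 315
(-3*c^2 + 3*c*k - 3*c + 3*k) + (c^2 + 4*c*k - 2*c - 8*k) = -2*c^2 + 7*c*k - 5*c - 5*k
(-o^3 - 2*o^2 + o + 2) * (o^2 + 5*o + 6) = -o^5 - 7*o^4 - 15*o^3 - 5*o^2 + 16*o + 12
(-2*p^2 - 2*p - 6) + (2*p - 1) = -2*p^2 - 7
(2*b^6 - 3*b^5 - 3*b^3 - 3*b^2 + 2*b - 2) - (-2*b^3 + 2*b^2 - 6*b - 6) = 2*b^6 - 3*b^5 - b^3 - 5*b^2 + 8*b + 4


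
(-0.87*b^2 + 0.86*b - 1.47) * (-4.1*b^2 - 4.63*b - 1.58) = 3.567*b^4 + 0.5021*b^3 + 3.4198*b^2 + 5.4473*b + 2.3226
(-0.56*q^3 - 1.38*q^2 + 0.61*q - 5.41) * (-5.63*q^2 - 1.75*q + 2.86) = 3.1528*q^5 + 8.7494*q^4 - 2.6209*q^3 + 25.444*q^2 + 11.2121*q - 15.4726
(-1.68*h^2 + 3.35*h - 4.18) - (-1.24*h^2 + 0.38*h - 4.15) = -0.44*h^2 + 2.97*h - 0.0299999999999994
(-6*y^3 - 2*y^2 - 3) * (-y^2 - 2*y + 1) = 6*y^5 + 14*y^4 - 2*y^3 + y^2 + 6*y - 3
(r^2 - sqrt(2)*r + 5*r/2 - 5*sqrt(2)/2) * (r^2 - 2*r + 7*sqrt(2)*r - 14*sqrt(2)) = r^4 + r^3/2 + 6*sqrt(2)*r^3 - 19*r^2 + 3*sqrt(2)*r^2 - 30*sqrt(2)*r - 7*r + 70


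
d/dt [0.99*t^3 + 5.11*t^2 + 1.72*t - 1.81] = 2.97*t^2 + 10.22*t + 1.72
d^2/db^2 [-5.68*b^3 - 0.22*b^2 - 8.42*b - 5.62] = -34.08*b - 0.44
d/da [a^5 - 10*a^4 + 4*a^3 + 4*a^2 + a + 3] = 5*a^4 - 40*a^3 + 12*a^2 + 8*a + 1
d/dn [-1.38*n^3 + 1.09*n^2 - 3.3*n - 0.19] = -4.14*n^2 + 2.18*n - 3.3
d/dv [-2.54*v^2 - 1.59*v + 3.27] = -5.08*v - 1.59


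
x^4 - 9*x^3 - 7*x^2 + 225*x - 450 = (x - 6)*(x - 5)*(x - 3)*(x + 5)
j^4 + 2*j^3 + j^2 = j^2*(j + 1)^2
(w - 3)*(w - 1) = w^2 - 4*w + 3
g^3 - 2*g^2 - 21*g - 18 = (g - 6)*(g + 1)*(g + 3)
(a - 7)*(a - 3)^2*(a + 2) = a^4 - 11*a^3 + 25*a^2 + 39*a - 126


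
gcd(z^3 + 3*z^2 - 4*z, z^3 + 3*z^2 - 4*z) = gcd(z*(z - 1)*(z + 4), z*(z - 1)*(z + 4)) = z^3 + 3*z^2 - 4*z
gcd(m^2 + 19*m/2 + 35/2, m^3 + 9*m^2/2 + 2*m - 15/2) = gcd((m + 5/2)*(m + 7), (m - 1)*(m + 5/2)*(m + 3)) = m + 5/2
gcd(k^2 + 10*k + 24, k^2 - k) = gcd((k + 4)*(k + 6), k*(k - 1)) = 1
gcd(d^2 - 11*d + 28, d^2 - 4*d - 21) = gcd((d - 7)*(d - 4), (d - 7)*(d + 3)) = d - 7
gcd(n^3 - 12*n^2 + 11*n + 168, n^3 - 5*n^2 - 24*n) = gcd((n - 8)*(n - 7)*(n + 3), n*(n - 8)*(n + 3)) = n^2 - 5*n - 24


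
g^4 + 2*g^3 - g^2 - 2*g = g*(g - 1)*(g + 1)*(g + 2)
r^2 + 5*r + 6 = (r + 2)*(r + 3)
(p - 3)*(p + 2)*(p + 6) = p^3 + 5*p^2 - 12*p - 36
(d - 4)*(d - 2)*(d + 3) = d^3 - 3*d^2 - 10*d + 24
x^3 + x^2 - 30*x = x*(x - 5)*(x + 6)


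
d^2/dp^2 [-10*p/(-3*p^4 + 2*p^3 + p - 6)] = (20*p*(-12*p^3 + 6*p^2 + 1)^2 + 20*(-12*p^3 + p^2*(6 - 18*p) + 6*p^2 + 1)*(3*p^4 - 2*p^3 - p + 6))/(3*p^4 - 2*p^3 - p + 6)^3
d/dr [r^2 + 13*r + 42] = 2*r + 13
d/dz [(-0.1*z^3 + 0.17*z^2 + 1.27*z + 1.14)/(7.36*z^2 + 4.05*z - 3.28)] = (-0.736*z^4 - 0.81*z^3 - 7.6747*z^2 - 17.896*z - 8.7826)/(54.1696*z^4 + 59.616*z^3 - 31.8791*z^2 - 26.568*z + 10.7584)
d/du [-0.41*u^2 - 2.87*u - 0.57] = -0.82*u - 2.87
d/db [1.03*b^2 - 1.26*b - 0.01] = 2.06*b - 1.26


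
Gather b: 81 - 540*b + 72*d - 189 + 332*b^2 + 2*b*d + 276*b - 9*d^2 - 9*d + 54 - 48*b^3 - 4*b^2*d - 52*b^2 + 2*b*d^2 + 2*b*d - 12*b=-48*b^3 + b^2*(280 - 4*d) + b*(2*d^2 + 4*d - 276) - 9*d^2 + 63*d - 54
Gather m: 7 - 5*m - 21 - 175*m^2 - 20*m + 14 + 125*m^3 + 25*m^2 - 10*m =125*m^3 - 150*m^2 - 35*m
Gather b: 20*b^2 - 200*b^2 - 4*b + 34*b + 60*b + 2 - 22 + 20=-180*b^2 + 90*b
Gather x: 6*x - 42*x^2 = -42*x^2 + 6*x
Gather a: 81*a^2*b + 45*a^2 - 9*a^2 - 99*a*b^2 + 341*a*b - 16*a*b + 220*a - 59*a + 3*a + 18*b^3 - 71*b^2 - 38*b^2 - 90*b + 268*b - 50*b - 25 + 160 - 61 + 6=a^2*(81*b + 36) + a*(-99*b^2 + 325*b + 164) + 18*b^3 - 109*b^2 + 128*b + 80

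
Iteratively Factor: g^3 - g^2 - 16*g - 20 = (g + 2)*(g^2 - 3*g - 10) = (g + 2)^2*(g - 5)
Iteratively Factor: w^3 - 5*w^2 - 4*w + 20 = (w - 2)*(w^2 - 3*w - 10) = (w - 2)*(w + 2)*(w - 5)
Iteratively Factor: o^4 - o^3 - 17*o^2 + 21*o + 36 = (o + 4)*(o^3 - 5*o^2 + 3*o + 9) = (o - 3)*(o + 4)*(o^2 - 2*o - 3) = (o - 3)^2*(o + 4)*(o + 1)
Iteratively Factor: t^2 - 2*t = (t - 2)*(t)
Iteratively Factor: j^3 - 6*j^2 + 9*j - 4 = (j - 1)*(j^2 - 5*j + 4) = (j - 1)^2*(j - 4)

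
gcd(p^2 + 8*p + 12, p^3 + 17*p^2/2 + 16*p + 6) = p^2 + 8*p + 12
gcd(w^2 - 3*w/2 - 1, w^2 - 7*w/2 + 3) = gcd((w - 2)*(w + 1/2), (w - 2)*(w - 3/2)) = w - 2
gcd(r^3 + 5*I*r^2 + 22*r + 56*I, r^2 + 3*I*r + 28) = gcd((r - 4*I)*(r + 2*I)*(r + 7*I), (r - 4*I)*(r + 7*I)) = r^2 + 3*I*r + 28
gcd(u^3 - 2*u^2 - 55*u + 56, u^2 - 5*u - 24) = u - 8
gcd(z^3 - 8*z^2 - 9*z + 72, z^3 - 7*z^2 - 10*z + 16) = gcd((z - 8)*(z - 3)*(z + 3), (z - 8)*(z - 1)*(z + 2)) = z - 8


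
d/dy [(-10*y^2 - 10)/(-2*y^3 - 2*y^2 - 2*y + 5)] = 20*(-y^4 - 2*y^2 - 7*y - 1)/(4*y^6 + 8*y^5 + 12*y^4 - 12*y^3 - 16*y^2 - 20*y + 25)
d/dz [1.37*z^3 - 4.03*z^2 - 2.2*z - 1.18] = 4.11*z^2 - 8.06*z - 2.2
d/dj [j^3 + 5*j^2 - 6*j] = 3*j^2 + 10*j - 6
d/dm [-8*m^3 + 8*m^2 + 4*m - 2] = -24*m^2 + 16*m + 4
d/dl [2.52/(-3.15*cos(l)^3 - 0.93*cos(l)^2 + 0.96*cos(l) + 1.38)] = (-23.814*cos(l)^2 - 4.6872*cos(l) + 2.4192)*sin(l)/(3.15*cos(l)^3 + 0.93*cos(l)^2 - 0.96*cos(l) - 1.38)^2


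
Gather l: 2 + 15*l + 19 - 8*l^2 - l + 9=-8*l^2 + 14*l + 30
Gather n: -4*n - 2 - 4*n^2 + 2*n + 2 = -4*n^2 - 2*n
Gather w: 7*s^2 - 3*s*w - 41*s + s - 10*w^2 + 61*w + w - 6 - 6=7*s^2 - 40*s - 10*w^2 + w*(62 - 3*s) - 12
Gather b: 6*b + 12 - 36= 6*b - 24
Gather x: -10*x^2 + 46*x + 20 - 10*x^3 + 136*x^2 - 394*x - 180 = -10*x^3 + 126*x^2 - 348*x - 160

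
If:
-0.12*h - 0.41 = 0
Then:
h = -3.42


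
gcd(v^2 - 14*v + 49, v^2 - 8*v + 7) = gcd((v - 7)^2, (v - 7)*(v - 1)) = v - 7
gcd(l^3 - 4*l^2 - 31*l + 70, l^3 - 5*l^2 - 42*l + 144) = 1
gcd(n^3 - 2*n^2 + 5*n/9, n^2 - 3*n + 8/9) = n - 1/3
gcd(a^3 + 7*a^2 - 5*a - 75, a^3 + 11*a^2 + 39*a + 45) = a + 5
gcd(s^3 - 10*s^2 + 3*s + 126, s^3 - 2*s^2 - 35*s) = s - 7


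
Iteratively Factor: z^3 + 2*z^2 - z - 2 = (z - 1)*(z^2 + 3*z + 2) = (z - 1)*(z + 1)*(z + 2)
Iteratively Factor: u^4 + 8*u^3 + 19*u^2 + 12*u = (u)*(u^3 + 8*u^2 + 19*u + 12) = u*(u + 4)*(u^2 + 4*u + 3) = u*(u + 1)*(u + 4)*(u + 3)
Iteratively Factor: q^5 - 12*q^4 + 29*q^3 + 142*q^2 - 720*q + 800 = (q + 4)*(q^4 - 16*q^3 + 93*q^2 - 230*q + 200) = (q - 5)*(q + 4)*(q^3 - 11*q^2 + 38*q - 40) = (q - 5)*(q - 2)*(q + 4)*(q^2 - 9*q + 20) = (q - 5)^2*(q - 2)*(q + 4)*(q - 4)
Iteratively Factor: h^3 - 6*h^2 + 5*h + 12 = (h + 1)*(h^2 - 7*h + 12) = (h - 4)*(h + 1)*(h - 3)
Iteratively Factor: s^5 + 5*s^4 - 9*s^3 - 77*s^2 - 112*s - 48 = (s + 1)*(s^4 + 4*s^3 - 13*s^2 - 64*s - 48) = (s + 1)*(s + 4)*(s^3 - 13*s - 12) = (s + 1)*(s + 3)*(s + 4)*(s^2 - 3*s - 4) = (s - 4)*(s + 1)*(s + 3)*(s + 4)*(s + 1)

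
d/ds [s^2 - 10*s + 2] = 2*s - 10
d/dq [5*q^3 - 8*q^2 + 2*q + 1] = 15*q^2 - 16*q + 2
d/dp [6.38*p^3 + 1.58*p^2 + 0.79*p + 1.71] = 19.14*p^2 + 3.16*p + 0.79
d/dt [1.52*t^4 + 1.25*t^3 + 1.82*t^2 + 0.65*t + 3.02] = 6.08*t^3 + 3.75*t^2 + 3.64*t + 0.65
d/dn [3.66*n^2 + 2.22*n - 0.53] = 7.32*n + 2.22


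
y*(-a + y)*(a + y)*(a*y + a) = -a^3*y^2 - a^3*y + a*y^4 + a*y^3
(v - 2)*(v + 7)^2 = v^3 + 12*v^2 + 21*v - 98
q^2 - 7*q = q*(q - 7)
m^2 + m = m*(m + 1)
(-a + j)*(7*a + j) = -7*a^2 + 6*a*j + j^2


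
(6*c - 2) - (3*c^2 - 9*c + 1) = -3*c^2 + 15*c - 3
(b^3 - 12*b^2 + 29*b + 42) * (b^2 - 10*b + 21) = b^5 - 22*b^4 + 170*b^3 - 500*b^2 + 189*b + 882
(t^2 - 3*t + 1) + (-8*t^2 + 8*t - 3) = -7*t^2 + 5*t - 2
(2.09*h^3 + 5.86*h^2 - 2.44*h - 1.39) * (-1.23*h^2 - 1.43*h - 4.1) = -2.5707*h^5 - 10.1965*h^4 - 13.9476*h^3 - 18.8271*h^2 + 11.9917*h + 5.699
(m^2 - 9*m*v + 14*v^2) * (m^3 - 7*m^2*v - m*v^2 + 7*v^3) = m^5 - 16*m^4*v + 76*m^3*v^2 - 82*m^2*v^3 - 77*m*v^4 + 98*v^5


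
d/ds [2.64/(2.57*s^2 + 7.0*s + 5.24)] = (-13.5696*s - 18.48)/(2.57*s^2 + 7.0*s + 5.24)^2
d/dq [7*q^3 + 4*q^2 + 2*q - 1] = 21*q^2 + 8*q + 2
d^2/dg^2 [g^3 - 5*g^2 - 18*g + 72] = 6*g - 10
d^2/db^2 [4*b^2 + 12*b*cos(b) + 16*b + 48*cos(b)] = -12*b*cos(b) - 24*sin(b) - 48*cos(b) + 8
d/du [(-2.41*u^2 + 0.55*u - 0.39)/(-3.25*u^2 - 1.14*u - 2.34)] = (4.5349*u^2 + 8.7438*u - 1.7316)/(10.5625*u^4 + 7.41*u^3 + 16.5096*u^2 + 5.3352*u + 5.4756)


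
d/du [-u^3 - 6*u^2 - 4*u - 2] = -3*u^2 - 12*u - 4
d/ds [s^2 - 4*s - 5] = 2*s - 4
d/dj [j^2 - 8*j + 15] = 2*j - 8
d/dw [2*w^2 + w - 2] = 4*w + 1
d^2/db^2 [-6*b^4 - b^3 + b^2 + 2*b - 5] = -72*b^2 - 6*b + 2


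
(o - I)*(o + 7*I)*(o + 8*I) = o^3 + 14*I*o^2 - 41*o + 56*I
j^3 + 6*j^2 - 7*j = j*(j - 1)*(j + 7)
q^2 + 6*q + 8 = (q + 2)*(q + 4)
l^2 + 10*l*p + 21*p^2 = (l + 3*p)*(l + 7*p)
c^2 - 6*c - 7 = (c - 7)*(c + 1)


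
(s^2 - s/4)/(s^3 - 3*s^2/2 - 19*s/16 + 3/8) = 4*s/(4*s^2 - 5*s - 6)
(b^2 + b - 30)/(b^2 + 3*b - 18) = (b - 5)/(b - 3)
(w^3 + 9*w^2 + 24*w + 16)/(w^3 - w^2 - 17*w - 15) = (w^2 + 8*w + 16)/(w^2 - 2*w - 15)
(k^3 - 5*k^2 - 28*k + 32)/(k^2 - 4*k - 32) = k - 1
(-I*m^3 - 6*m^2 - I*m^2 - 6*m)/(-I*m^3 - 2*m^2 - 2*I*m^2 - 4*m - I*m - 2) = m*(m - 6*I)/(m^2 + m*(1 - 2*I) - 2*I)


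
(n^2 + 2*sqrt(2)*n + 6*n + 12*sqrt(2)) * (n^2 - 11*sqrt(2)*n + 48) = n^4 - 9*sqrt(2)*n^3 + 6*n^3 - 54*sqrt(2)*n^2 + 4*n^2 + 24*n + 96*sqrt(2)*n + 576*sqrt(2)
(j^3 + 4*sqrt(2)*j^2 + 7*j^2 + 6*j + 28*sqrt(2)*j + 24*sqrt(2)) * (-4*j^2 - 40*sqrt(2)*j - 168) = -4*j^5 - 56*sqrt(2)*j^4 - 28*j^4 - 392*sqrt(2)*j^3 - 512*j^3 - 3416*j^2 - 1008*sqrt(2)*j^2 - 4704*sqrt(2)*j - 2928*j - 4032*sqrt(2)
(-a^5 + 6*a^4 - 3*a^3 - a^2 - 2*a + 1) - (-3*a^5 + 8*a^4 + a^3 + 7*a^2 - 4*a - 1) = 2*a^5 - 2*a^4 - 4*a^3 - 8*a^2 + 2*a + 2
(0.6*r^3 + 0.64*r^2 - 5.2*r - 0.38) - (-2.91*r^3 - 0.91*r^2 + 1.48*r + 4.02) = 3.51*r^3 + 1.55*r^2 - 6.68*r - 4.4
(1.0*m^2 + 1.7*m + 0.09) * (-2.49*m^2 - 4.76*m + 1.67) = -2.49*m^4 - 8.993*m^3 - 6.6461*m^2 + 2.4106*m + 0.1503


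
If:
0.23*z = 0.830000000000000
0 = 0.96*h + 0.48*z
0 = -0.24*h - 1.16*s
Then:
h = -1.80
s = 0.37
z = 3.61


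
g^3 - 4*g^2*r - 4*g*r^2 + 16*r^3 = (g - 4*r)*(g - 2*r)*(g + 2*r)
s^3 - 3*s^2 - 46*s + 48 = (s - 8)*(s - 1)*(s + 6)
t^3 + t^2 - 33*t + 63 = (t - 3)^2*(t + 7)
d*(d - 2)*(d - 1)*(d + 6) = d^4 + 3*d^3 - 16*d^2 + 12*d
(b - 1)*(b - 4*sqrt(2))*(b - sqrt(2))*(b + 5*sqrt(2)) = b^4 - b^3 - 42*b^2 + 42*b + 40*sqrt(2)*b - 40*sqrt(2)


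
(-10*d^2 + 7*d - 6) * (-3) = 30*d^2 - 21*d + 18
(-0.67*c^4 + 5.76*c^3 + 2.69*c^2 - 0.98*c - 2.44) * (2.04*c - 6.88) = -1.3668*c^5 + 16.36*c^4 - 34.1412*c^3 - 20.5064*c^2 + 1.7648*c + 16.7872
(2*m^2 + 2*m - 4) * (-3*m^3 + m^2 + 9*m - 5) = -6*m^5 - 4*m^4 + 32*m^3 + 4*m^2 - 46*m + 20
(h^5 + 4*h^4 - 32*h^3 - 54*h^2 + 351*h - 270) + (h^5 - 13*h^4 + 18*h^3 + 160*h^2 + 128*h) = 2*h^5 - 9*h^4 - 14*h^3 + 106*h^2 + 479*h - 270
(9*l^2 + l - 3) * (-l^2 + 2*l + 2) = -9*l^4 + 17*l^3 + 23*l^2 - 4*l - 6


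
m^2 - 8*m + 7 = (m - 7)*(m - 1)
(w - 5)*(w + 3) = w^2 - 2*w - 15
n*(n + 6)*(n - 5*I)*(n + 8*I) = n^4 + 6*n^3 + 3*I*n^3 + 40*n^2 + 18*I*n^2 + 240*n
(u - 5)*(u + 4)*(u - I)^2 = u^4 - u^3 - 2*I*u^3 - 21*u^2 + 2*I*u^2 + u + 40*I*u + 20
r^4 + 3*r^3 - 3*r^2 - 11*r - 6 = (r - 2)*(r + 1)^2*(r + 3)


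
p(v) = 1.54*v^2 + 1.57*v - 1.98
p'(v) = 3.08*v + 1.57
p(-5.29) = 32.81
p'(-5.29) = -14.72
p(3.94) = 28.11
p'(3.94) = 13.71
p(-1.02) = -1.98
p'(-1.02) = -1.57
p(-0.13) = -2.16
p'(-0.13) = 1.17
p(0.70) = -0.13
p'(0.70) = 3.73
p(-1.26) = -1.51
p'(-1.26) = -2.31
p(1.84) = 6.12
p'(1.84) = 7.24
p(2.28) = 9.61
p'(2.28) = 8.59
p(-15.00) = 320.97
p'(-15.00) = -44.63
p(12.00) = 238.62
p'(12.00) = 38.53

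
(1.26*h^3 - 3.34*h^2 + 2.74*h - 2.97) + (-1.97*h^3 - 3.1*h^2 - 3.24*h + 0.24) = -0.71*h^3 - 6.44*h^2 - 0.5*h - 2.73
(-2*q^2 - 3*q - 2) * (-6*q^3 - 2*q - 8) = 12*q^5 + 18*q^4 + 16*q^3 + 22*q^2 + 28*q + 16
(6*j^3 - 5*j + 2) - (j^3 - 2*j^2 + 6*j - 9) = 5*j^3 + 2*j^2 - 11*j + 11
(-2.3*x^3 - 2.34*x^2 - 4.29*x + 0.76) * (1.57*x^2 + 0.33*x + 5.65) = -3.611*x^5 - 4.4328*x^4 - 20.5025*x^3 - 13.4435*x^2 - 23.9877*x + 4.294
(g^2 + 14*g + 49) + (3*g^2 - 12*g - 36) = 4*g^2 + 2*g + 13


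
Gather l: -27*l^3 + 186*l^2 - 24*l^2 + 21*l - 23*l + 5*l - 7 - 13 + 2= -27*l^3 + 162*l^2 + 3*l - 18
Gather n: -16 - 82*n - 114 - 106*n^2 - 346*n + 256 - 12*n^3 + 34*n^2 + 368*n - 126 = -12*n^3 - 72*n^2 - 60*n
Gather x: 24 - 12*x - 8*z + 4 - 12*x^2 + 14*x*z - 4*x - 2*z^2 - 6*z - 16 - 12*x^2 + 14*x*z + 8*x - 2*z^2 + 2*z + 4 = -24*x^2 + x*(28*z - 8) - 4*z^2 - 12*z + 16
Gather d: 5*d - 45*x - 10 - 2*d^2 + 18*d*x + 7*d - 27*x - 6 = -2*d^2 + d*(18*x + 12) - 72*x - 16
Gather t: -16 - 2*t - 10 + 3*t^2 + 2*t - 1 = 3*t^2 - 27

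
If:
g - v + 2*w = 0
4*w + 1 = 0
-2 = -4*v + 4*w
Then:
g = 3/4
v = 1/4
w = -1/4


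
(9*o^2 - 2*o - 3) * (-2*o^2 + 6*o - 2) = -18*o^4 + 58*o^3 - 24*o^2 - 14*o + 6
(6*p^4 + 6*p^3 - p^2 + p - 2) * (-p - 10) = -6*p^5 - 66*p^4 - 59*p^3 + 9*p^2 - 8*p + 20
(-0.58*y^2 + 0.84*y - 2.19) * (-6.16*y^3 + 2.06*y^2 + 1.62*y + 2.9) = 3.5728*y^5 - 6.3692*y^4 + 14.2812*y^3 - 4.8326*y^2 - 1.1118*y - 6.351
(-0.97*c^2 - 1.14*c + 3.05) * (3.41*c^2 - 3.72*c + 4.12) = -3.3077*c^4 - 0.279*c^3 + 10.6449*c^2 - 16.0428*c + 12.566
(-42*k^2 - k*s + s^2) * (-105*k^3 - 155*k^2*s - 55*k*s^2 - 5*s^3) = 4410*k^5 + 6615*k^4*s + 2360*k^3*s^2 + 110*k^2*s^3 - 50*k*s^4 - 5*s^5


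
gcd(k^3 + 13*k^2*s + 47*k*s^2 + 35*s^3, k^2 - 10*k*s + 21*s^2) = 1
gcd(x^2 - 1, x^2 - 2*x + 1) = x - 1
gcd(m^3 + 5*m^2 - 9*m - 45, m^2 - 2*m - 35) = m + 5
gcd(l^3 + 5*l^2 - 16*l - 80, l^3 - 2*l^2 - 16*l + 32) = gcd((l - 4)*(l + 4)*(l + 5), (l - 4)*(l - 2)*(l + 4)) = l^2 - 16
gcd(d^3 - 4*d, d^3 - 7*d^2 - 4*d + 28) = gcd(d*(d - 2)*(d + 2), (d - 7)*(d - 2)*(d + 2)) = d^2 - 4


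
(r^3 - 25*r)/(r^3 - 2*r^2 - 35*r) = (r - 5)/(r - 7)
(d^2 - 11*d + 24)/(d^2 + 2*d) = (d^2 - 11*d + 24)/(d*(d + 2))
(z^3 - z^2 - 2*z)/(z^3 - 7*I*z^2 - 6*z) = (-z^2 + z + 2)/(-z^2 + 7*I*z + 6)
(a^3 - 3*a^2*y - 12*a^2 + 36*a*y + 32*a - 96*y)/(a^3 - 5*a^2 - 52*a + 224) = (a - 3*y)/(a + 7)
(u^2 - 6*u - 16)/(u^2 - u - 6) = (u - 8)/(u - 3)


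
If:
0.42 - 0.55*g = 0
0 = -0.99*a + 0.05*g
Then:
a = 0.04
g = 0.76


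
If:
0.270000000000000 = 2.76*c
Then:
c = 0.10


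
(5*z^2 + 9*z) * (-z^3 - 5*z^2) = -5*z^5 - 34*z^4 - 45*z^3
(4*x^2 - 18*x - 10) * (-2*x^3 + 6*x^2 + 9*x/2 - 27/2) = -8*x^5 + 60*x^4 - 70*x^3 - 195*x^2 + 198*x + 135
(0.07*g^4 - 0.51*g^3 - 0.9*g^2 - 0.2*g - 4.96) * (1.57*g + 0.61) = 0.1099*g^5 - 0.758*g^4 - 1.7241*g^3 - 0.863*g^2 - 7.9092*g - 3.0256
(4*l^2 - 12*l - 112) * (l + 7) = 4*l^3 + 16*l^2 - 196*l - 784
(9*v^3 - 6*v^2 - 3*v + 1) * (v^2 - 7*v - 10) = 9*v^5 - 69*v^4 - 51*v^3 + 82*v^2 + 23*v - 10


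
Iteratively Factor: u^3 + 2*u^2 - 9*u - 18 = (u + 3)*(u^2 - u - 6) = (u + 2)*(u + 3)*(u - 3)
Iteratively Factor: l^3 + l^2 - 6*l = (l + 3)*(l^2 - 2*l) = (l - 2)*(l + 3)*(l)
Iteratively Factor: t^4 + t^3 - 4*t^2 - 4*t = (t + 1)*(t^3 - 4*t) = t*(t + 1)*(t^2 - 4) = t*(t - 2)*(t + 1)*(t + 2)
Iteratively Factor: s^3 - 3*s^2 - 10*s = (s)*(s^2 - 3*s - 10) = s*(s - 5)*(s + 2)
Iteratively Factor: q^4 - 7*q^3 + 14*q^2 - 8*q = (q - 1)*(q^3 - 6*q^2 + 8*q) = q*(q - 1)*(q^2 - 6*q + 8) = q*(q - 4)*(q - 1)*(q - 2)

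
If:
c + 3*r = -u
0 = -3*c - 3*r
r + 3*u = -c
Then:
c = 0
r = 0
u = 0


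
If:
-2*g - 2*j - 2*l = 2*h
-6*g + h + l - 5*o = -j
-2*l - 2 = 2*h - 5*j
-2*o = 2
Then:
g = 5/7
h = -l - 39/49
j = 4/49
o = -1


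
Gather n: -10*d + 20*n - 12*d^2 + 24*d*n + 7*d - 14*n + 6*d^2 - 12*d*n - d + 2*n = -6*d^2 - 4*d + n*(12*d + 8)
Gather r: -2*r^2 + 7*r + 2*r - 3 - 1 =-2*r^2 + 9*r - 4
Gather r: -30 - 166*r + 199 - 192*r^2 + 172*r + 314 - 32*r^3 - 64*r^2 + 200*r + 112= -32*r^3 - 256*r^2 + 206*r + 595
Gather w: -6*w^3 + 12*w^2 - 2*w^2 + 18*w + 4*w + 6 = -6*w^3 + 10*w^2 + 22*w + 6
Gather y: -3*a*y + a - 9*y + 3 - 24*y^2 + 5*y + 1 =a - 24*y^2 + y*(-3*a - 4) + 4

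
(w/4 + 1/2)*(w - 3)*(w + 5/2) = w^3/4 + 3*w^2/8 - 17*w/8 - 15/4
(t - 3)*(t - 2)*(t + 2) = t^3 - 3*t^2 - 4*t + 12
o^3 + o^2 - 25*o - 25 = (o - 5)*(o + 1)*(o + 5)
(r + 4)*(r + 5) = r^2 + 9*r + 20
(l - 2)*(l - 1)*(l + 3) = l^3 - 7*l + 6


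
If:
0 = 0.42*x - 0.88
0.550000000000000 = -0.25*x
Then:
No Solution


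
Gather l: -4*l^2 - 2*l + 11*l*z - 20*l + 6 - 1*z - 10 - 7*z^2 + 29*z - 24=-4*l^2 + l*(11*z - 22) - 7*z^2 + 28*z - 28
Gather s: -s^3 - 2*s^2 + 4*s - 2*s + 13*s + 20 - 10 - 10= -s^3 - 2*s^2 + 15*s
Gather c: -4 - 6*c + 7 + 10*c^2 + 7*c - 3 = 10*c^2 + c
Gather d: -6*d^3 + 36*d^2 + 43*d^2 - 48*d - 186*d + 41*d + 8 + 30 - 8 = -6*d^3 + 79*d^2 - 193*d + 30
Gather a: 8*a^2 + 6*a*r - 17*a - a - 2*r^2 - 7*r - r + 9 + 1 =8*a^2 + a*(6*r - 18) - 2*r^2 - 8*r + 10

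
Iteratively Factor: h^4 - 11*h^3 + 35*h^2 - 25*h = (h - 1)*(h^3 - 10*h^2 + 25*h) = (h - 5)*(h - 1)*(h^2 - 5*h) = (h - 5)^2*(h - 1)*(h)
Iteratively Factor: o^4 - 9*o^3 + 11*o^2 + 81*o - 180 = (o + 3)*(o^3 - 12*o^2 + 47*o - 60) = (o - 5)*(o + 3)*(o^2 - 7*o + 12) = (o - 5)*(o - 3)*(o + 3)*(o - 4)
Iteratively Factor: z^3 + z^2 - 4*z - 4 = (z - 2)*(z^2 + 3*z + 2) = (z - 2)*(z + 1)*(z + 2)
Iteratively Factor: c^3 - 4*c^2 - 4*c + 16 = (c - 2)*(c^2 - 2*c - 8) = (c - 4)*(c - 2)*(c + 2)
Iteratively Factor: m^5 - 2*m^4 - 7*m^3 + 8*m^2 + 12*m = (m - 3)*(m^4 + m^3 - 4*m^2 - 4*m) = (m - 3)*(m + 2)*(m^3 - m^2 - 2*m) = (m - 3)*(m - 2)*(m + 2)*(m^2 + m) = (m - 3)*(m - 2)*(m + 1)*(m + 2)*(m)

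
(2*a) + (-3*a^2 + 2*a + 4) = -3*a^2 + 4*a + 4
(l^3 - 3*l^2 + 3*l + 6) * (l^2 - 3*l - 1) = l^5 - 6*l^4 + 11*l^3 - 21*l - 6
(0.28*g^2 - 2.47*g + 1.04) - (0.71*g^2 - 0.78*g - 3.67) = -0.43*g^2 - 1.69*g + 4.71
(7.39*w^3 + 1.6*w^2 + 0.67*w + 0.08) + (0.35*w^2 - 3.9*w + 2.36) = 7.39*w^3 + 1.95*w^2 - 3.23*w + 2.44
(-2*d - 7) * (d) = -2*d^2 - 7*d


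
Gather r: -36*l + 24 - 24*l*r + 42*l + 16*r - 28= 6*l + r*(16 - 24*l) - 4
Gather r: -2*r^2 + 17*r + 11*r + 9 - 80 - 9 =-2*r^2 + 28*r - 80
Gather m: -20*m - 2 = -20*m - 2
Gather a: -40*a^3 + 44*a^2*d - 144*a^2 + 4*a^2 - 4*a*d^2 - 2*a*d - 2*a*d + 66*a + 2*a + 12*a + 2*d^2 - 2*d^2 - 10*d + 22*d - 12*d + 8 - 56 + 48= -40*a^3 + a^2*(44*d - 140) + a*(-4*d^2 - 4*d + 80)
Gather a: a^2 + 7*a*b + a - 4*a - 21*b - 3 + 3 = a^2 + a*(7*b - 3) - 21*b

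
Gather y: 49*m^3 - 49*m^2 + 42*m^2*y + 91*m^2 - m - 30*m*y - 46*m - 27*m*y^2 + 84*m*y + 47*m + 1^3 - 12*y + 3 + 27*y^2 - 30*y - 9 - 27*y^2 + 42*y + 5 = 49*m^3 + 42*m^2 - 27*m*y^2 + y*(42*m^2 + 54*m)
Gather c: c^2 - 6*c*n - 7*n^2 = c^2 - 6*c*n - 7*n^2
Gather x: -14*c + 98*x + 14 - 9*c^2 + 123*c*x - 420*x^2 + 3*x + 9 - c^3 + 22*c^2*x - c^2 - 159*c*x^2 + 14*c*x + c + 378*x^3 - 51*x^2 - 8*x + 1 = -c^3 - 10*c^2 - 13*c + 378*x^3 + x^2*(-159*c - 471) + x*(22*c^2 + 137*c + 93) + 24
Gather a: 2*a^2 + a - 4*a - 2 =2*a^2 - 3*a - 2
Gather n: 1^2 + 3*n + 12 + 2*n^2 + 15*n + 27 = 2*n^2 + 18*n + 40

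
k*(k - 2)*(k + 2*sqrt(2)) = k^3 - 2*k^2 + 2*sqrt(2)*k^2 - 4*sqrt(2)*k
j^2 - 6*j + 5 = (j - 5)*(j - 1)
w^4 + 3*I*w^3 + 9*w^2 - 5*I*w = w*(w - I)^2*(w + 5*I)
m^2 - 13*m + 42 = (m - 7)*(m - 6)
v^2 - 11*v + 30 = (v - 6)*(v - 5)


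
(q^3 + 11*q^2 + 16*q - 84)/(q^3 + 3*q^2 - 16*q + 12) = (q + 7)/(q - 1)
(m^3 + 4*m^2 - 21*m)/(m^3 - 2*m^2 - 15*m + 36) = m*(m + 7)/(m^2 + m - 12)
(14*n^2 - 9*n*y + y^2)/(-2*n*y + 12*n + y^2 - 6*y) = (-7*n + y)/(y - 6)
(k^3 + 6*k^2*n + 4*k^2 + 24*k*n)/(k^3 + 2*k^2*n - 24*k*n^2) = (k + 4)/(k - 4*n)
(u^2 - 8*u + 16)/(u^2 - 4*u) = (u - 4)/u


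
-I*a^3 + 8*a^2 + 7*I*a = a*(a + 7*I)*(-I*a + 1)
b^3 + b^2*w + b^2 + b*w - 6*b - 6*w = (b - 2)*(b + 3)*(b + w)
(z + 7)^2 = z^2 + 14*z + 49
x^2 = x^2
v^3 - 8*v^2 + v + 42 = (v - 7)*(v - 3)*(v + 2)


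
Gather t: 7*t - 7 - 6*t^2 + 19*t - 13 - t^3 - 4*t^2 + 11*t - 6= -t^3 - 10*t^2 + 37*t - 26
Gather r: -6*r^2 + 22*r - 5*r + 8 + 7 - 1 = -6*r^2 + 17*r + 14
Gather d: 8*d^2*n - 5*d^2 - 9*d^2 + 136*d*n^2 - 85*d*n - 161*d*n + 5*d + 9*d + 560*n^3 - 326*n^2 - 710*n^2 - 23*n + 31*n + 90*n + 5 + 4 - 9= d^2*(8*n - 14) + d*(136*n^2 - 246*n + 14) + 560*n^3 - 1036*n^2 + 98*n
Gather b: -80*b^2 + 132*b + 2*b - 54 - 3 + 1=-80*b^2 + 134*b - 56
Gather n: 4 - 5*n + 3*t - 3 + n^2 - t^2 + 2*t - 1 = n^2 - 5*n - t^2 + 5*t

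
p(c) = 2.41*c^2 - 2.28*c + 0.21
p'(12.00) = 55.56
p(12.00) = 319.89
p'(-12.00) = -60.12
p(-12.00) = 374.61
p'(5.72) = 25.29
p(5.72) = 66.02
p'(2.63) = 10.40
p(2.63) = 10.88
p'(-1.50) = -9.51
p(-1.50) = 9.05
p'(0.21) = -1.27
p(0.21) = -0.16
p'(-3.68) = -20.02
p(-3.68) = 41.24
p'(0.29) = -0.88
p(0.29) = -0.25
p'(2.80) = 11.22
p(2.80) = 12.72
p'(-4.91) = -25.95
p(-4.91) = 69.51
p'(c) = 4.82*c - 2.28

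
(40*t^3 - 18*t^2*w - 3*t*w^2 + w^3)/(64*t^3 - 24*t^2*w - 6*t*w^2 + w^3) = (5*t - w)/(8*t - w)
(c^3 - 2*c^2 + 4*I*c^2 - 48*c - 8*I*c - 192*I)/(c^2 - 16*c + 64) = (c^2 + c*(6 + 4*I) + 24*I)/(c - 8)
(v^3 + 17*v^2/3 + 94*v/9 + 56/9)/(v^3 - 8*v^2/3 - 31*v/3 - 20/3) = (3*v^2 + 13*v + 14)/(3*(v^2 - 4*v - 5))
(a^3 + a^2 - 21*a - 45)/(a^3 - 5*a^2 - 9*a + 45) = (a + 3)/(a - 3)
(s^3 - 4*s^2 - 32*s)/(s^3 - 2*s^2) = (s^2 - 4*s - 32)/(s*(s - 2))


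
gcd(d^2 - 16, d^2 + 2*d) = 1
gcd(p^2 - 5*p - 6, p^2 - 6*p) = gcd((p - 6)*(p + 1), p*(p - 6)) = p - 6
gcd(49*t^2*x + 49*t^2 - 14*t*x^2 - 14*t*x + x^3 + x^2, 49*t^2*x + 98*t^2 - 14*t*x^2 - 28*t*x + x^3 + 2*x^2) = 49*t^2 - 14*t*x + x^2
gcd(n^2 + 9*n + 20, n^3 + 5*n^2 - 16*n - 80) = n^2 + 9*n + 20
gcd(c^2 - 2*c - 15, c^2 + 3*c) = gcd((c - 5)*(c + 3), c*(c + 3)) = c + 3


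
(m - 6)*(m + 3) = m^2 - 3*m - 18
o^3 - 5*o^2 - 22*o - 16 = (o - 8)*(o + 1)*(o + 2)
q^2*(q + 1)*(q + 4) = q^4 + 5*q^3 + 4*q^2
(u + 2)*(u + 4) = u^2 + 6*u + 8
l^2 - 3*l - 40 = (l - 8)*(l + 5)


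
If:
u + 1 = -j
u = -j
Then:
No Solution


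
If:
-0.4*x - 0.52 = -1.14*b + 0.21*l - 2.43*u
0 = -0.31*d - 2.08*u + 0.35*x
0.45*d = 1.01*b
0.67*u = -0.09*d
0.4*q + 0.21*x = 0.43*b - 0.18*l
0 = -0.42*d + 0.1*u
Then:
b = 0.00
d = 0.00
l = -2.48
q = 1.11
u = 0.00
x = 0.00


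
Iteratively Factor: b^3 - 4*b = (b + 2)*(b^2 - 2*b) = b*(b + 2)*(b - 2)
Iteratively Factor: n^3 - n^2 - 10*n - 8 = (n + 2)*(n^2 - 3*n - 4) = (n - 4)*(n + 2)*(n + 1)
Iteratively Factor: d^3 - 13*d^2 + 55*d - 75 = (d - 5)*(d^2 - 8*d + 15) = (d - 5)^2*(d - 3)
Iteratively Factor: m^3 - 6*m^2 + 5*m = (m - 1)*(m^2 - 5*m) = m*(m - 1)*(m - 5)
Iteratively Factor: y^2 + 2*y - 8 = (y - 2)*(y + 4)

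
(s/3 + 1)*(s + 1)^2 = s^3/3 + 5*s^2/3 + 7*s/3 + 1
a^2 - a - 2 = (a - 2)*(a + 1)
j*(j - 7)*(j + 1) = j^3 - 6*j^2 - 7*j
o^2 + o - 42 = (o - 6)*(o + 7)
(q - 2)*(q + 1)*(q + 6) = q^3 + 5*q^2 - 8*q - 12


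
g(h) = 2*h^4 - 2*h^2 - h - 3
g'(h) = 8*h^3 - 4*h - 1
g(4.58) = 830.49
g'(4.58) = 749.26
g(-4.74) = 966.39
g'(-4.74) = -834.01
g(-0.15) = -2.89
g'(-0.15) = -0.43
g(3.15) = 170.92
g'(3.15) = 236.45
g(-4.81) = 1026.10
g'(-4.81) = -872.04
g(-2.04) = 25.35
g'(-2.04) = -60.76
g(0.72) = -4.22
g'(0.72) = -0.89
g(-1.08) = -1.53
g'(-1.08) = -6.76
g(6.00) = 2511.00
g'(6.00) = 1703.00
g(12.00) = 41169.00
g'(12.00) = 13775.00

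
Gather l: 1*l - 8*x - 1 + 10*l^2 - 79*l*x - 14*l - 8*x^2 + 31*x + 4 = 10*l^2 + l*(-79*x - 13) - 8*x^2 + 23*x + 3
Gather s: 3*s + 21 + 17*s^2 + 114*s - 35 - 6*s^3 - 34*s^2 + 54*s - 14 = -6*s^3 - 17*s^2 + 171*s - 28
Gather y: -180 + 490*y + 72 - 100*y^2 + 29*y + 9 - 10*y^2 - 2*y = -110*y^2 + 517*y - 99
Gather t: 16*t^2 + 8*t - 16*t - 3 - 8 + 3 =16*t^2 - 8*t - 8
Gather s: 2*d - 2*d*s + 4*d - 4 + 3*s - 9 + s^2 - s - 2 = 6*d + s^2 + s*(2 - 2*d) - 15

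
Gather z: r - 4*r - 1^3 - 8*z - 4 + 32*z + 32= -3*r + 24*z + 27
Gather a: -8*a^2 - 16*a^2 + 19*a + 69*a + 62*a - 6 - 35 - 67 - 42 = -24*a^2 + 150*a - 150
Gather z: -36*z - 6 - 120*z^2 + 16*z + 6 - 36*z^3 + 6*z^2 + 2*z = -36*z^3 - 114*z^2 - 18*z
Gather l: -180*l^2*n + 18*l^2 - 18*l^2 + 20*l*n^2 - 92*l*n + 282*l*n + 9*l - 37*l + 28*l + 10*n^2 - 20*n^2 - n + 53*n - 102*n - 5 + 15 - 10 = -180*l^2*n + l*(20*n^2 + 190*n) - 10*n^2 - 50*n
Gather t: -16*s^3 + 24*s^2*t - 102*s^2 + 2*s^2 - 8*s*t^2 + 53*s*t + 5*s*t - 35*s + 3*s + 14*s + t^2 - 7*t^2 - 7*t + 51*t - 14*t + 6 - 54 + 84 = -16*s^3 - 100*s^2 - 18*s + t^2*(-8*s - 6) + t*(24*s^2 + 58*s + 30) + 36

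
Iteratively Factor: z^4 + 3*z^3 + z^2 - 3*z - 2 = (z + 1)*(z^3 + 2*z^2 - z - 2) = (z + 1)*(z + 2)*(z^2 - 1) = (z - 1)*(z + 1)*(z + 2)*(z + 1)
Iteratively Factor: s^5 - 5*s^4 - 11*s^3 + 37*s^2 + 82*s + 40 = (s + 2)*(s^4 - 7*s^3 + 3*s^2 + 31*s + 20) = (s + 1)*(s + 2)*(s^3 - 8*s^2 + 11*s + 20) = (s - 5)*(s + 1)*(s + 2)*(s^2 - 3*s - 4) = (s - 5)*(s - 4)*(s + 1)*(s + 2)*(s + 1)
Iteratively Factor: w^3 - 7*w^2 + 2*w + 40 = (w - 5)*(w^2 - 2*w - 8) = (w - 5)*(w - 4)*(w + 2)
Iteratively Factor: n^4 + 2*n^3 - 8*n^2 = (n - 2)*(n^3 + 4*n^2) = n*(n - 2)*(n^2 + 4*n) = n*(n - 2)*(n + 4)*(n)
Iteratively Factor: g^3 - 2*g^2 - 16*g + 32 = (g + 4)*(g^2 - 6*g + 8) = (g - 2)*(g + 4)*(g - 4)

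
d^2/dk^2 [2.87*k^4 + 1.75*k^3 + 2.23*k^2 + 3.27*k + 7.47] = 34.44*k^2 + 10.5*k + 4.46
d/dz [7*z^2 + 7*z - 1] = 14*z + 7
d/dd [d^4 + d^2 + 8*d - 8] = 4*d^3 + 2*d + 8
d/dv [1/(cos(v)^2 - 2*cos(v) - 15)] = 2*(cos(v) - 1)*sin(v)/(sin(v)^2 + 2*cos(v) + 14)^2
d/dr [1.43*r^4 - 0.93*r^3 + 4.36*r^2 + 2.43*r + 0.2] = 5.72*r^3 - 2.79*r^2 + 8.72*r + 2.43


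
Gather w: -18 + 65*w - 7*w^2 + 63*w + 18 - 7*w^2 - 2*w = -14*w^2 + 126*w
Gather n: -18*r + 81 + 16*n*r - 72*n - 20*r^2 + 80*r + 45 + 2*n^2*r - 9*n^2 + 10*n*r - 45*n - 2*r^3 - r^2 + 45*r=n^2*(2*r - 9) + n*(26*r - 117) - 2*r^3 - 21*r^2 + 107*r + 126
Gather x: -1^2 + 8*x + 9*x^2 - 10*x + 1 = 9*x^2 - 2*x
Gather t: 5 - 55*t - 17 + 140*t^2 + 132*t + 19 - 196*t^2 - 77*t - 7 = -56*t^2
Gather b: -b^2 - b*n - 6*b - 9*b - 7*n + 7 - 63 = -b^2 + b*(-n - 15) - 7*n - 56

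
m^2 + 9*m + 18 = (m + 3)*(m + 6)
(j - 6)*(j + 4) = j^2 - 2*j - 24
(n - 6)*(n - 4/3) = n^2 - 22*n/3 + 8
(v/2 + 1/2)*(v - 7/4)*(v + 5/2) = v^3/2 + 7*v^2/8 - 29*v/16 - 35/16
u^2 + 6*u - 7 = (u - 1)*(u + 7)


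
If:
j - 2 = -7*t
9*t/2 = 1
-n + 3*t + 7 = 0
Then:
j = 4/9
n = 23/3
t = 2/9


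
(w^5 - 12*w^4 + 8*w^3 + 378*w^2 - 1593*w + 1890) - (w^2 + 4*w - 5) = w^5 - 12*w^4 + 8*w^3 + 377*w^2 - 1597*w + 1895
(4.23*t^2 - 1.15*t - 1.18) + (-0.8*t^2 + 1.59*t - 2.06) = 3.43*t^2 + 0.44*t - 3.24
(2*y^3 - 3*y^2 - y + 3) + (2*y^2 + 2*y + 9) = 2*y^3 - y^2 + y + 12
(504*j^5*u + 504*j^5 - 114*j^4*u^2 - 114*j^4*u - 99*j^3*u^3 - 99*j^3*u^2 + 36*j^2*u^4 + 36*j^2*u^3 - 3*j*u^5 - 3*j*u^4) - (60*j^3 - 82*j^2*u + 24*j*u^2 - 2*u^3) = 504*j^5*u + 504*j^5 - 114*j^4*u^2 - 114*j^4*u - 99*j^3*u^3 - 99*j^3*u^2 - 60*j^3 + 36*j^2*u^4 + 36*j^2*u^3 + 82*j^2*u - 3*j*u^5 - 3*j*u^4 - 24*j*u^2 + 2*u^3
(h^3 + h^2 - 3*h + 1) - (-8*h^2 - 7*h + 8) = h^3 + 9*h^2 + 4*h - 7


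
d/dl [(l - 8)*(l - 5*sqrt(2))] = 2*l - 8 - 5*sqrt(2)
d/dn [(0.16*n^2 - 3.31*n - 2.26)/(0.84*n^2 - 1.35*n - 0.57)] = (2.5644*n^2 + 3.6144*n - 1.1643)/(0.7056*n^4 - 2.268*n^3 + 0.8649*n^2 + 1.539*n + 0.3249)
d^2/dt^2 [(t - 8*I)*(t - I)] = 2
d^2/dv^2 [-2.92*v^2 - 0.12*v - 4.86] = -5.84000000000000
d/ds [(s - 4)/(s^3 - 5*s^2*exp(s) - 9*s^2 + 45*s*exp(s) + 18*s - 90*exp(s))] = (s^3 - 5*s^2*exp(s) - 9*s^2 + 45*s*exp(s) + 18*s + (s - 4)*(5*s^2*exp(s) - 3*s^2 - 35*s*exp(s) + 18*s + 45*exp(s) - 18) - 90*exp(s))/(s^3 - 5*s^2*exp(s) - 9*s^2 + 45*s*exp(s) + 18*s - 90*exp(s))^2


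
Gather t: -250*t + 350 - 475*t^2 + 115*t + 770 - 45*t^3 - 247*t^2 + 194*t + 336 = -45*t^3 - 722*t^2 + 59*t + 1456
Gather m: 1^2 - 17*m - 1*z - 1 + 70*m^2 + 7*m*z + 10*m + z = 70*m^2 + m*(7*z - 7)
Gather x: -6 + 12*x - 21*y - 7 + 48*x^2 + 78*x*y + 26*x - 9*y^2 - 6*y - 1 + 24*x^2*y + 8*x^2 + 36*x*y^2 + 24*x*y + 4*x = x^2*(24*y + 56) + x*(36*y^2 + 102*y + 42) - 9*y^2 - 27*y - 14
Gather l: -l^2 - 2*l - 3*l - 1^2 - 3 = -l^2 - 5*l - 4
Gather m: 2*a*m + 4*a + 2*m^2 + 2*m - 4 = 4*a + 2*m^2 + m*(2*a + 2) - 4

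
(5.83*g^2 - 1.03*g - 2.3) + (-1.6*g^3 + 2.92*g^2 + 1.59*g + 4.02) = -1.6*g^3 + 8.75*g^2 + 0.56*g + 1.72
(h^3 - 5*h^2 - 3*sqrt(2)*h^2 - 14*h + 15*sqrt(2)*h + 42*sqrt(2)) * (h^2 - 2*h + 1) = h^5 - 7*h^4 - 3*sqrt(2)*h^4 - 3*h^3 + 21*sqrt(2)*h^3 + 9*sqrt(2)*h^2 + 23*h^2 - 69*sqrt(2)*h - 14*h + 42*sqrt(2)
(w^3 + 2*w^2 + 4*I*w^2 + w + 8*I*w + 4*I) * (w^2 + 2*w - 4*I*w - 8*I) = w^5 + 4*w^4 + 21*w^3 + 66*w^2 + 80*w + 32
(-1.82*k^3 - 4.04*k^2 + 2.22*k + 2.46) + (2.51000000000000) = -1.82*k^3 - 4.04*k^2 + 2.22*k + 4.97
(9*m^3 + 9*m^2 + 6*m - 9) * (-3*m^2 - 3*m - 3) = -27*m^5 - 54*m^4 - 72*m^3 - 18*m^2 + 9*m + 27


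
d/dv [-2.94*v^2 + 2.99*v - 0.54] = 2.99 - 5.88*v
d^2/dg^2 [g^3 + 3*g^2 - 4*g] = 6*g + 6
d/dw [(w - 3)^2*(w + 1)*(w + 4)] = 4*w^3 - 3*w^2 - 34*w + 21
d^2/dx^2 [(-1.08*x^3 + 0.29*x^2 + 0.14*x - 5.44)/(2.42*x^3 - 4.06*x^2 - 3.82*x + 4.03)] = (-17.8257199999999*x^6 - 54.984336*x^5 - 248.080008*x^4 + 746.937284*x^3 - 124.445316*x^2 - 279.392544*x - 323.051486)/(14.172488*x^9 - 71.330952*x^8 + 52.556592*x^7 + 229.074044*x^6 - 320.534568*x^5 - 201.9783*x^4 + 437.178422*x^3 - 21.392046*x^2 - 186.120714*x + 65.450827)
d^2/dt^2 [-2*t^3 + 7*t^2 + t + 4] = 14 - 12*t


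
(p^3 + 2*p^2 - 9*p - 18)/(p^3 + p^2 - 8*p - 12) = (p + 3)/(p + 2)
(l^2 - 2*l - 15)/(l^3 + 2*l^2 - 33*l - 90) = (l - 5)/(l^2 - l - 30)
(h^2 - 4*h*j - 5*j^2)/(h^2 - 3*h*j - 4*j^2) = (h - 5*j)/(h - 4*j)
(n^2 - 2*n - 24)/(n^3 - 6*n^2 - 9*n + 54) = (n + 4)/(n^2 - 9)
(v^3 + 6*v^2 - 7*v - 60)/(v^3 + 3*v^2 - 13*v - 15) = (v + 4)/(v + 1)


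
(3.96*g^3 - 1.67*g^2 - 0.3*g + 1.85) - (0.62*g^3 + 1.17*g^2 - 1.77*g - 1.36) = 3.34*g^3 - 2.84*g^2 + 1.47*g + 3.21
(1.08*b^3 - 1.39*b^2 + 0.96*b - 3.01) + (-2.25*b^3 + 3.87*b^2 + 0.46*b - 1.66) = -1.17*b^3 + 2.48*b^2 + 1.42*b - 4.67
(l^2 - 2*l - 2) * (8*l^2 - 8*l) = 8*l^4 - 24*l^3 + 16*l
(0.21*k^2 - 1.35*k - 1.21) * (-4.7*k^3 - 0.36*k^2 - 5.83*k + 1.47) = -0.987*k^5 + 6.2694*k^4 + 4.9487*k^3 + 8.6148*k^2 + 5.0698*k - 1.7787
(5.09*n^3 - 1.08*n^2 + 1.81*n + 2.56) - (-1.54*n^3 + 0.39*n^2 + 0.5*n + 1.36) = 6.63*n^3 - 1.47*n^2 + 1.31*n + 1.2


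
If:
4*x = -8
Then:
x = -2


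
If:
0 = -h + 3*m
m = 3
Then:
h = 9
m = 3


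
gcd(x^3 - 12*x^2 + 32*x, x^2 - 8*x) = x^2 - 8*x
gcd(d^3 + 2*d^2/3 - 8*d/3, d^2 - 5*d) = d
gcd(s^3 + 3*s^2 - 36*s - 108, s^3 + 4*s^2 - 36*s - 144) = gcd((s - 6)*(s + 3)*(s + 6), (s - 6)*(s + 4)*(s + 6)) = s^2 - 36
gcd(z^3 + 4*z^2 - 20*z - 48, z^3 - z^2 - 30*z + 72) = z^2 + 2*z - 24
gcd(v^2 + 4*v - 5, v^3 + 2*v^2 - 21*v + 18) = v - 1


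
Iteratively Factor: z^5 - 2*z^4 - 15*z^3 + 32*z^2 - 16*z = (z - 4)*(z^4 + 2*z^3 - 7*z^2 + 4*z) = (z - 4)*(z - 1)*(z^3 + 3*z^2 - 4*z) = (z - 4)*(z - 1)^2*(z^2 + 4*z) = z*(z - 4)*(z - 1)^2*(z + 4)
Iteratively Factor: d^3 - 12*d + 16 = (d + 4)*(d^2 - 4*d + 4) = (d - 2)*(d + 4)*(d - 2)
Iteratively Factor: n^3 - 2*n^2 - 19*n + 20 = (n - 5)*(n^2 + 3*n - 4) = (n - 5)*(n + 4)*(n - 1)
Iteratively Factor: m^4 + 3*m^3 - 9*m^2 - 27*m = (m)*(m^3 + 3*m^2 - 9*m - 27) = m*(m + 3)*(m^2 - 9) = m*(m - 3)*(m + 3)*(m + 3)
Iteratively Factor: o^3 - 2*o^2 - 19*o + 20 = (o + 4)*(o^2 - 6*o + 5) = (o - 1)*(o + 4)*(o - 5)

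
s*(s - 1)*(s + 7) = s^3 + 6*s^2 - 7*s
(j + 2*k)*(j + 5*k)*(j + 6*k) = j^3 + 13*j^2*k + 52*j*k^2 + 60*k^3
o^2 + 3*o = o*(o + 3)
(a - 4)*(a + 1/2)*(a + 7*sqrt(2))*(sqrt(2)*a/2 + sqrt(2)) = sqrt(2)*a^4/2 - 3*sqrt(2)*a^3/4 + 7*a^3 - 21*a^2/2 - 9*sqrt(2)*a^2/2 - 63*a - 2*sqrt(2)*a - 28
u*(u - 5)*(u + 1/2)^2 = u^4 - 4*u^3 - 19*u^2/4 - 5*u/4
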